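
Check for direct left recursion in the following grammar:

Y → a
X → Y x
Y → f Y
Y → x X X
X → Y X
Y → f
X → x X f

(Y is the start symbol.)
No direct left recursion

Y → a: starts with a
X → Y x: starts with Y
Y → f Y: starts with f
Y → x X X: starts with x
X → Y X: starts with Y
Y → f: starts with f
X → x X f: starts with x

No direct left recursion found.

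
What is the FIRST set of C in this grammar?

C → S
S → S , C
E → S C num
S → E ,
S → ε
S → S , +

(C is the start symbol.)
To compute FIRST(C), examine every production with C on the left-hand side, reading each right-hand side left to right until a non-nullable symbol is reached.

FIRST sets of the other non-terminals involved (by the same procedure, iterated to a fixed point):
  FIRST(S) = { ',', 'num', ε }

From C → S:
  - S is a non-terminal: add FIRST(S) \ {ε} = { ',', 'num' }
    S is nullable and nothing follows, so the whole right-hand side can vanish: ε ∈ FIRST(C)

Collecting: FIRST(C) = { ',', 'num', ε }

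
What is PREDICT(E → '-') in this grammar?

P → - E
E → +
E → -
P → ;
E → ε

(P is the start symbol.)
PREDICT(E → '-') = (FIRST(RHS) \ {ε}) ∪ (FOLLOW(E) if ε ∈ FIRST(RHS), i.e. RHS ⇒* ε)
FIRST('-') = { '-' }
ε ∉ FIRST('-'), so FOLLOW(E) is not added.
PREDICT(E → '-') = { '-' }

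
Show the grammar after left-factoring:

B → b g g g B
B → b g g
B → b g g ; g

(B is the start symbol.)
B → b g g B'
B' → g B
B' → ε
B' → ; g

Left-factoring transforms A → αβ₁ | αβ₂ into A → αA' and A' → β₁ | β₂
(α is the longest common prefix among the alternatives). Repeat until
no nonterminal has two alternatives with a common prefix.

Round 1: B has alternatives sharing prefix 'b g g'. Introduce B': B → b g g B'
  Add: B' → g B
  Add: B' → ε
  Add: B' → ; g

No remaining common prefixes — done.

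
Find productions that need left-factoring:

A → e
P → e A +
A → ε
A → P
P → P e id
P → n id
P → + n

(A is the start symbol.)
Left-factoring is needed when two productions for the same non-terminal
share a common prefix on the right-hand side.

Productions for A:
  A → e
  A → ε
  A → P
Productions for P:
  P → e A +
  P → P e id
  P → n id
  P → + n

No common prefixes found.

Answer: No, left-factoring is not needed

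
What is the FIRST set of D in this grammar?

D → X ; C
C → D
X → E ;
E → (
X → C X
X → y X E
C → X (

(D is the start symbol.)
{ '(', 'y' }

FIRST sets of the other non-terminals involved (by the same procedure, iterated to a fixed point):
  FIRST(X) = { '(', 'y' }

From D → X ; C:
  - X is a non-terminal: add FIRST(X) \ {ε} = { '(', 'y' }
    X is not nullable, so stop

Collecting: FIRST(D) = { '(', 'y' }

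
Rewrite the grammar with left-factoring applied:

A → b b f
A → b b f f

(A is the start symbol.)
A → b b f A'
A' → ε
A' → f

Left-factoring transforms A → αβ₁ | αβ₂ into A → αA' and A' → β₁ | β₂
(α is the longest common prefix among the alternatives). Repeat until
no nonterminal has two alternatives with a common prefix.

Round 1: A has alternatives sharing prefix 'b b f'. Introduce A': A → b b f A'
  Add: A' → ε
  Add: A' → f

No remaining common prefixes — done.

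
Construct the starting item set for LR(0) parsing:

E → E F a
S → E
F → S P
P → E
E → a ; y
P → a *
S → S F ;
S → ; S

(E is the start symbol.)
{ [E → . E F a], [E → . a ; y], [E' → . E] }

First, augment the grammar with E' → E
I₀ = CLOSURE({ [E' → . E] }):
  [E' → . E] has the dot before E: add [E → . E F a], [E → . a ; y]
No further items can be added.

I₀ = { [E → . E F a], [E → . a ; y], [E' → . E] }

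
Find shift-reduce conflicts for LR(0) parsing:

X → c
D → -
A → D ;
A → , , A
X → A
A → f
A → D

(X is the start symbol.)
A shift-reduce conflict occurs when an LR(0) state has both:
  - a complete (reduce) item [A → α .] (dot at the end), and
  - a shift item [B → β . c γ] (dot before a terminal).

Augment with X' → X and build the canonical LR(0) collection (I0 = CLOSURE({[X' → . X]}), then GOTO on every symbol after a dot until no new states appear). It has 11 states:
  I0: { [A → . , , A], [A → . D ;], [A → . D], [A → . f], [D → . -], [X → . A], [X → . c], [X' → . X] }  — shift
  I1: { [A → , . , A] }  — shift
  I2: { [D → - .] }  — reduce
  I3: { [X → A .] }  — reduce
  I4: { [A → D . ;], [A → D .] }  — shift, reduce
  I5: { [X' → X .] }  — accept
  I6: { [X → c .] }  — reduce
  I7: { [A → f .] }  — reduce
  I8: { [A → D ; .] }  — reduce
  I9: { [A → , , . A], [A → . , , A], [A → . D ;], [A → . D], [A → . f], [D → . -] }  — shift
  I10: { [A → , , A .] }  — reduce

I4 contains reduce item [A → D .] and shift item [A → D . ;] — shift-reduce conflict.

Answer: Yes — I4: [A → D .] vs [A → D . ;]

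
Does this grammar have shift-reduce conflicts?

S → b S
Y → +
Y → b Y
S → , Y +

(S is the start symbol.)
Augment with S' → S and build the canonical LR(0) collection (I0 = CLOSURE({[S' → . S]}), then GOTO on every symbol after a dot until no new states appear). It has 10 states:
  I0: { [S → . , Y +], [S → . b S], [S' → . S] }  — shift
  I1: { [S → , . Y +], [Y → . +], [Y → . b Y] }  — shift
  I2: { [S' → S .] }  — accept
  I3: { [S → . , Y +], [S → . b S], [S → b . S] }  — shift
  I4: { [S → b S .] }  — reduce
  I5: { [Y → + .] }  — reduce
  I6: { [S → , Y . +] }  — shift
  I7: { [Y → . +], [Y → . b Y], [Y → b . Y] }  — shift
  I8: { [Y → b Y .] }  — reduce
  I9: { [S → , Y + .] }  — reduce

No state contains both a complete item and a shift item.

Answer: No shift-reduce conflicts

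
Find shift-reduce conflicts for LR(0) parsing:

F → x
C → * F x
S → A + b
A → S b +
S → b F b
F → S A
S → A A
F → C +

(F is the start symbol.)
A shift-reduce conflict occurs when an LR(0) state has both:
  - a complete (reduce) item [A → α .] (dot at the end), and
  - a shift item [B → β . c γ] (dot before a terminal).

Augment with F' → F and build the canonical LR(0) collection (I0 = CLOSURE({[F' → . F]}), then GOTO on every symbol after a dot until no new states appear). It has 21 states:
  I0: { [A → . S b +], [C → . * F x], [F → . C +], [F → . S A], [F → . x], [F' → . F], [S → . A + b], [S → . A A], [S → . b F b] }  — shift
  I1: { [A → . S b +], [C → * . F x], [C → . * F x], [F → . C +], [F → . S A], [F → . x], [S → . A + b], [S → . A A], [S → . b F b] }  — shift
  I2: { [A → . S b +], [S → . A + b], [S → . A A], [S → . b F b], [S → A . + b], [S → A . A] }  — shift
  I3: { [F → C . +] }  — shift
  I4: { [F' → F .] }  — accept
  I5: { [A → . S b +], [A → S . b +], [F → S . A], [S → . A + b], [S → . A A], [S → . b F b] }  — shift
  I6: { [A → . S b +], [C → . * F x], [F → . C +], [F → . S A], [F → . x], [S → . A + b], [S → . A A], [S → . b F b], [S → b . F b] }  — shift
  I7: { [F → x .] }  — reduce
  I8: { [S → b F . b] }  — shift
  I9: { [S → b F b .] }  — reduce
  I10: { [A → . S b +], [F → S A .], [S → . A + b], [S → . A A], [S → . b F b], [S → A . + b], [S → A . A] }  — shift, reduce
  I11: { [A → S . b +] }  — shift
  I12: { [A → . S b +], [A → S b . +], [C → . * F x], [F → . C +], [F → . S A], [F → . x], [S → . A + b], [S → . A A], [S → . b F b], [S → b . F b] }  — shift
  I13: { [A → S b + .] }  — reduce
  I14: { [A → S b . +] }  — shift
  I15: { [S → A + . b] }  — shift
  I16: { [A → . S b +], [S → . A + b], [S → . A A], [S → . b F b], [S → A . + b], [S → A . A], [S → A A .] }  — shift, reduce
  I17: { [S → A + b .] }  — reduce
  I18: { [F → C + .] }  — reduce
  I19: { [C → * F . x] }  — shift
  I20: { [C → * F x .] }  — reduce

I10 contains reduce item [F → S A .] and shift items [S → A . + b], [S → . b F b] — shift-reduce conflict.
I16 contains reduce item [S → A A .] and shift items [S → A . + b], [S → . b F b] — shift-reduce conflict.

Answer: Yes — I10: [F → S A .] vs [S → A . + b]; I16: [S → A A .] vs [S → A . + b]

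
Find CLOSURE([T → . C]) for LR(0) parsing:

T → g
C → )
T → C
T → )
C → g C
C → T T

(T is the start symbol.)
{ [C → . )], [C → . T T], [C → . g C], [T → . )], [T → . C], [T → . g] }

To compute CLOSURE, for each item [A → α.Bβ] where B is a non-terminal, add [B → .γ] for all productions B → γ; repeat for the newly added items until nothing changes.

Start with: [T → . C]
  [T → . C] has the dot before C: add [C → . )], [C → . g C], [C → . T T]
  [C → . T T] has the dot before T: add [T → . g], [T → . )]
No further items can be added.

CLOSURE = { [C → . )], [C → . T T], [C → . g C], [T → . )], [T → . C], [T → . g] }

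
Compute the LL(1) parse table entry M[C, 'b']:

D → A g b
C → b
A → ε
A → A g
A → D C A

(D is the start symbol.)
To find M[C, 'b'], we find productions for C where 'b' is in the predict set (PREDICT(N → α) = (FIRST(α) \ {ε}) ∪ (FOLLOW(N) if α ⇒* ε)).

C → b: PREDICT = { 'b' }
  'b' is in predict set, so this production goes in M[C, 'b']

M[C, 'b'] = C → b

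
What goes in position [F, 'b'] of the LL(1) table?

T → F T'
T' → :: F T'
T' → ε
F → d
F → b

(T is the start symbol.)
F → b

To find M[F, 'b'], we find productions for F where 'b' is in the predict set (PREDICT(N → α) = (FIRST(α) \ {ε}) ∪ (FOLLOW(N) if α ⇒* ε)).

F → d: PREDICT = { 'd' }
F → b: PREDICT = { 'b' }
  'b' is in predict set, so this production goes in M[F, 'b']

M[F, 'b'] = F → b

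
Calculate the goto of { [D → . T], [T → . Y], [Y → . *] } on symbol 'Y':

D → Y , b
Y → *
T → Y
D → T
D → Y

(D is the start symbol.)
GOTO(I, 'Y') = CLOSURE({ [A → αX.β] : [A → α.Xβ] ∈ I, X = 'Y' })

Items with dot before 'Y', with the dot advanced:
  [T → . Y] → [T → Y .]
Closure adds nothing (no advanced item has the dot before a non-terminal).

GOTO = { [T → Y .] }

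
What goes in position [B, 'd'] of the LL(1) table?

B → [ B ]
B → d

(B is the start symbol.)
To find M[B, 'd'], we find productions for B where 'd' is in the predict set (PREDICT(N → α) = (FIRST(α) \ {ε}) ∪ (FOLLOW(N) if α ⇒* ε)).

B → [ B ]: PREDICT = { '[' }
B → d: PREDICT = { 'd' }
  'd' is in predict set, so this production goes in M[B, 'd']

M[B, 'd'] = B → d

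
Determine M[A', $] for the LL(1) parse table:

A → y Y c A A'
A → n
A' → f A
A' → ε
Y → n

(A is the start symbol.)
A' → ε

To find M[A', $], we find productions for A' where $ is in the predict set (PREDICT(N → α) = (FIRST(α) \ {ε}) ∪ (FOLLOW(N) if α ⇒* ε)).

Relevant sets:
  FOLLOW(A') = { $, 'f' }

A' → f A: PREDICT = { 'f' }
A' → ε: PREDICT = { $, 'f' }
  $ is in predict set, so this production goes in M[A', $]

M[A', $] = A' → ε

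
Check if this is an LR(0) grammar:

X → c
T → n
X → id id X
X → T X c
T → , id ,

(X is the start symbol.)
Augment with X' → X and build the canonical LR(0) collection (I0 = CLOSURE({[X' → . X]}), then GOTO on every symbol after a dot until no new states appear). It has 13 states:
  I0: { [T → . , id ,], [T → . n], [X → . T X c], [X → . c], [X → . id id X], [X' → . X] }  — shift
  I1: { [T → , . id ,] }  — shift
  I2: { [T → . , id ,], [T → . n], [X → . T X c], [X → . c], [X → . id id X], [X → T . X c] }  — shift
  I3: { [X' → X .] }  — accept
  I4: { [X → c .] }  — reduce
  I5: { [X → id . id X] }  — shift
  I6: { [T → n .] }  — reduce
  I7: { [T → . , id ,], [T → . n], [X → . T X c], [X → . c], [X → . id id X], [X → id id . X] }  — shift
  I8: { [X → id id X .] }  — reduce
  I9: { [X → T X . c] }  — shift
  I10: { [X → T X c .] }  — reduce
  I11: { [T → , id . ,] }  — shift
  I12: { [T → , id , .] }  — reduce

Every state is either a pure shift/goto state or contains exactly one complete item and nothing to shift — no conflicts. The grammar is LR(0).

Answer: Yes, the grammar is LR(0)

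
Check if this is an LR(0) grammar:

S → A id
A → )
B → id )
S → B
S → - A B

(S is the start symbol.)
Yes, the grammar is LR(0)

Augment with S' → S and build the canonical LR(0) collection (I0 = CLOSURE({[S' → . S]}), then GOTO on every symbol after a dot until no new states appear). It has 11 states:
  I0: { [A → . )], [B → . id )], [S → . - A B], [S → . A id], [S → . B], [S' → . S] }  — shift
  I1: { [A → ) .] }  — reduce
  I2: { [A → . )], [S → - . A B] }  — shift
  I3: { [S → A . id] }  — shift
  I4: { [S → B .] }  — reduce
  I5: { [S' → S .] }  — accept
  I6: { [B → id . )] }  — shift
  I7: { [B → id ) .] }  — reduce
  I8: { [S → A id .] }  — reduce
  I9: { [B → . id )], [S → - A . B] }  — shift
  I10: { [S → - A B .] }  — reduce

Every state is either a pure shift/goto state or contains exactly one complete item and nothing to shift — no conflicts. The grammar is LR(0).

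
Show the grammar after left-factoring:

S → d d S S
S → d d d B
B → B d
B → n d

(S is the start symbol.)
Left-factoring transforms A → αβ₁ | αβ₂ into A → αA' and A' → β₁ | β₂
(α is the longest common prefix among the alternatives). Repeat until
no nonterminal has two alternatives with a common prefix.

Round 1: S has alternatives sharing prefix 'd d'. Introduce S': S → d d S'
  Add: S' → S S
  Add: S' → d B

No remaining common prefixes — done.

Resulting grammar:
S → d d S'
S' → S S
S' → d B
B → B d
B → n d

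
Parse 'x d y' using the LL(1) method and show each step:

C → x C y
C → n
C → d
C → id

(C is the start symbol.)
Stack is shown with the top on the left.

Stack    Input    Action
------------------------
C $      x d y $  output C → x C y
x C y $  x d y $  match 'x'
C y $    d y $    output C → d
d y $    d y $    match 'd'
y $      y $      match 'y'
$        $        accept

The string is accepted.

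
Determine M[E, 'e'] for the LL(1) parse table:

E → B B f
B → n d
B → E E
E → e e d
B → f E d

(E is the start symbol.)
To find M[E, 'e'], we find productions for E where 'e' is in the predict set (PREDICT(N → α) = (FIRST(α) \ {ε}) ∪ (FOLLOW(N) if α ⇒* ε)).

Relevant sets:
  FIRST(B) = { 'e', 'f', 'n' }

E → B B f: PREDICT = { 'e', 'f', 'n' }
  'e' is in predict set, so this production goes in M[E, 'e']
E → e e d: PREDICT = { 'e' }
  'e' is in predict set, so this production goes in M[E, 'e']

M[E, 'e'] = E → B B f, E → e e d  (a multiply-defined cell — the grammar is not LL(1))

Answer: E → B B f, E → e e d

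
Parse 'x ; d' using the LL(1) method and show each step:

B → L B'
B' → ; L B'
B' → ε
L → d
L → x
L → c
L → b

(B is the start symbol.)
LL(1) parsing maintains a stack (initially the start symbol over $) and the input. At each step: if the stack top is a terminal, match it against the current input token; if it is a non-terminal N, replace it with the RHS of M[N, lookahead] (the unique production whose predict set contains the lookahead).

Stack is shown with the top on the left.

Stack     Input    Action
-------------------------
B $       x ; d $  output B → L B'
L B' $    x ; d $  output L → x
x B' $    x ; d $  match 'x'
B' $      ; d $    output B' → ; L B'
; L B' $  ; d $    match ';'
L B' $    d $      output L → d
d B' $    d $      match 'd'
B' $      $        output B' → ε
$         $        accept

The string is accepted.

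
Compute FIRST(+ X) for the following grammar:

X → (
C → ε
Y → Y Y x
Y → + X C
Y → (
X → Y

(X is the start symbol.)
To compute FIRST(+ X), process the symbols left to right:
Symbol + is a terminal. Add '+' and stop.
FIRST(+ X) = { '+' }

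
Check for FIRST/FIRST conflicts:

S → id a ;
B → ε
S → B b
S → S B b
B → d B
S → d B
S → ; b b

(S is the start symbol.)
A FIRST/FIRST conflict occurs when two productions N → α and N → β for the same non-terminal have FIRST(α) ∩ FIRST(β) ≠ ∅ (with ε ∈ FIRST of a nullable right-hand side, so two nullable alternatives also conflict).

FIRST sets of the non-terminals at (or reachable through a nullable prefix from) the front of some alternative:
  FIRST(B) = { 'd', ε }
  FIRST(S) = { ';', 'b', 'd', 'id' }

Productions for S:
  S → id a ;: FIRST = { 'id' }
  S → B b: FIRST = { 'b', 'd' }
  S → S B b: FIRST = { ';', 'b', 'd', 'id' }
  S → d B: FIRST = { 'd' }
  S → ; b b: FIRST = { ';' }
Productions for B:
  B → ε: FIRST = { ε }
  B → d B: FIRST = { 'd' }

Conflict for S: S → id a ; and S → S B b
  Overlap: { 'id' }
Conflict for S: S → B b and S → S B b
  Overlap: { 'b', 'd' }
Conflict for S: S → B b and S → d B
  Overlap: { 'd' }
Conflict for S: S → S B b and S → d B
  Overlap: { 'd' }
Conflict for S: S → S B b and S → ; b b
  Overlap: { ';' }

Answer: Yes. S → id a ';' / S → S B b on { 'id' }; S → B b / S → S B b on { 'b', 'd' }; S → B b / S → d B on { 'd' }; S → S B b / S → d B on { 'd' }; S → S B b / S → ';' b b on { ';' }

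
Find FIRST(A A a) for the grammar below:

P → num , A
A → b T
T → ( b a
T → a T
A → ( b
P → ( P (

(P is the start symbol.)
{ '(', 'b' }

FIRST sets of the non-terminals involved (from the grammar, by fixed-point iteration):
  FIRST(A) = { '(', 'b' }

To compute FIRST(A A a), process the symbols left to right:
Symbol A is a non-terminal. Add FIRST(A) \ {ε} = { '(', 'b' }
A is not nullable (ε ∉ FIRST(A)), so stop here.
FIRST(A A a) = { '(', 'b' }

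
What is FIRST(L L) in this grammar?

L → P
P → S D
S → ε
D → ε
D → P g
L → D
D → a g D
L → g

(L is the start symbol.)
{ 'a', 'g', ε }

FIRST sets of the non-terminals involved (from the grammar, by fixed-point iteration):
  FIRST(L) = { 'a', 'g', ε }

To compute FIRST(L L), process the symbols left to right:
Symbol L is a non-terminal. Add FIRST(L) \ {ε} = { 'a', 'g' }
L is nullable (ε ∈ FIRST(L)), continue to the next symbol.
Symbol L is a non-terminal. Add FIRST(L) \ {ε} = { 'a', 'g' }
L is nullable (ε ∈ FIRST(L)), continue to the next symbol.
All symbols are nullable, so ε is in the result.
FIRST(L L) = { 'a', 'g', ε }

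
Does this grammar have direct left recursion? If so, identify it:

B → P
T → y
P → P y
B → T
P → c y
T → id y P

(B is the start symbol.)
Yes, P is left-recursive

Direct left recursion occurs when N → N α for some non-terminal N (the right-hand side begins with the left-hand side itself).

B → P: starts with P
T → y: starts with y
P → P y: LEFT RECURSIVE (starts with P)
B → T: starts with T
P → c y: starts with c
T → id y P: starts with id

The grammar has direct left recursion on: P.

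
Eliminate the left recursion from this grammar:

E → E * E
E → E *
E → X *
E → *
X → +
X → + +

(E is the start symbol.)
E is directly left-recursive. The standard transformation for
  A → A α₁ | ... | A α_m | β₁ | ... | β_n
is
  A  → β₁ A' | ... | β_n A'
  A' → α₁ A' | ... | α_m A' | ε

E → X * becomes E → X * E'
E → * becomes E → * E'
E → E * E becomes E' → * E E'
E → E * becomes E' → * E'
Add E' → ε

Productions for other non-terminals are unchanged:
  X → +
  X → + +

Resulting grammar:
E → X * E'
E → * E'
E' → * E E'
E' → * E'
E' → ε
X → +
X → + +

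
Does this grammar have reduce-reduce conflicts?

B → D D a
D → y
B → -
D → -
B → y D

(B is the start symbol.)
A reduce-reduce conflict occurs when an LR(0) state has two complete items [A → α .] and [B → β .] — both call for a reduction, and with no lookahead the parser cannot choose between them.

Augment with B' → B and build the canonical LR(0) collection (I0 = CLOSURE({[B' → . B]}), then GOTO on every symbol after a dot until no new states appear). It has 10 states:
  I0: { [B → . -], [B → . D D a], [B → . y D], [B' → . B], [D → . -], [D → . y] }  — shift
  I1: { [B → - .], [D → - .] }  — 2 reduces
  I2: { [B' → B .] }  — accept
  I3: { [B → D . D a], [D → . -], [D → . y] }  — shift
  I4: { [B → y . D], [D → . -], [D → . y], [D → y .] }  — shift, reduce
  I5: { [D → - .] }  — reduce
  I6: { [B → y D .] }  — reduce
  I7: { [D → y .] }  — reduce
  I8: { [B → D D . a] }  — shift
  I9: { [B → D D a .] }  — reduce

I1 contains complete items [B → - .], [D → - .] — reduce-reduce conflict.

Answer: Yes — I1: [B → - .] vs [D → - .]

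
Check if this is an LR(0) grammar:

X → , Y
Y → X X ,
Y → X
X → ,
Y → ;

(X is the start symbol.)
No. Shift-reduce conflict between [X → , .] and [X → . ,]

A grammar is LR(0) if no state in the canonical LR(0) collection has:
  - both a shift item (dot before a terminal) and a complete item (shift-reduce conflict), or
  - two or more complete items (reduce-reduce conflict; the accept item [X' → X .] counts as a complete item here).

Augment with X' → X and build the canonical LR(0) collection (I0 = CLOSURE({[X' → . X]}), then GOTO on every symbol after a dot until no new states appear). It has 8 states:
  I0: { [X → . , Y], [X → . ,], [X' → . X] }  — shift
  I1: { [X → , . Y], [X → , .], [X → . , Y], [X → . ,], [Y → . ;], [Y → . X X ,], [Y → . X] }  — shift, reduce
  I2: { [X' → X .] }  — accept
  I3: { [Y → ; .] }  — reduce
  I4: { [X → . , Y], [X → . ,], [Y → X . X ,], [Y → X .] }  — shift, reduce
  I5: { [X → , Y .] }  — reduce
  I6: { [Y → X X . ,] }  — shift
  I7: { [Y → X X , .] }  — reduce

Conflict in state I1:
  Shift-reduce conflict between [X → , .] and [X → . ,]
So the grammar is NOT LR(0).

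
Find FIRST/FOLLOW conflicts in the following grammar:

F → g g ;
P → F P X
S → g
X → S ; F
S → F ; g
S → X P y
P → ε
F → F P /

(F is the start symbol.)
Yes. P → F P X with FOLLOW(P) on { 'g' }

A FIRST/FOLLOW conflict occurs when a non-terminal N has a nullable alternative N → β (β ⇒* ε) and another alternative N → α with FIRST(α) ∩ FOLLOW(N) ≠ ∅: on such a lookahead the parser cannot decide between expanding α and letting N vanish via β.

Nullable non-terminals: P.
FIRST sets used below: FIRST(F) = { 'g' }

P: nullable alternative(s) P → ε; FOLLOW(P) = { '/', 'g', 'y' }
  P → F P X: FIRST \ {ε} = { 'g' } — overlaps FOLLOW(P) on { 'g' }: CONFLICT
  P → ε: FIRST \ {ε} = { } — this is the only nullable alternative, skip

F, S, X have no nullable alternative, so no FIRST/FOLLOW check is needed there.

So the grammar has 1 FIRST/FOLLOW conflict (marked CONFLICT above).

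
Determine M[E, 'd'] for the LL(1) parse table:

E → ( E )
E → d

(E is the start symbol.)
E → d

To find M[E, 'd'], we find productions for E where 'd' is in the predict set (PREDICT(N → α) = (FIRST(α) \ {ε}) ∪ (FOLLOW(N) if α ⇒* ε)).

E → ( E ): PREDICT = { '(' }
E → d: PREDICT = { 'd' }
  'd' is in predict set, so this production goes in M[E, 'd']

M[E, 'd'] = E → d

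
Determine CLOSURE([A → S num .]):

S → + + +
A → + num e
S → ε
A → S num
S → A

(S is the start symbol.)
{ [A → S num .] }

To compute CLOSURE, for each item [A → α.Bβ] where B is a non-terminal, add [B → .γ] for all productions B → γ; repeat for the newly added items until nothing changes.

Start with: [A → S num .]
The dot is at the end, so nothing is added.

CLOSURE = { [A → S num .] }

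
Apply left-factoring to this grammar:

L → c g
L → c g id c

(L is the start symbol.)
Left-factoring transforms A → αβ₁ | αβ₂ into A → αA' and A' → β₁ | β₂
(α is the longest common prefix among the alternatives). Repeat until
no nonterminal has two alternatives with a common prefix.

Round 1: L has alternatives sharing prefix 'c g'. Introduce L': L → c g L'
  Add: L' → ε
  Add: L' → id c

No remaining common prefixes — done.

Resulting grammar:
L → c g L'
L' → ε
L' → id c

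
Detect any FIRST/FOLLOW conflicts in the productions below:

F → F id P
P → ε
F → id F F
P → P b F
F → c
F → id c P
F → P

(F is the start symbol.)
Yes. F → F id P with FOLLOW(F) on { 'b', 'c', 'id' }; F → id F F with FOLLOW(F) on { 'id' }; F → c with FOLLOW(F) on { 'c' }; F → id c P with FOLLOW(F) on { 'id' }; P → P b F with FOLLOW(P) on { 'b' }

A FIRST/FOLLOW conflict occurs when a non-terminal N has a nullable alternative N → β (β ⇒* ε) and another alternative N → α with FIRST(α) ∩ FOLLOW(N) ≠ ∅: on such a lookahead the parser cannot decide between expanding α and letting N vanish via β.

Nullable non-terminals: F, P.
FIRST sets used below: FIRST(F) = { 'b', 'c', 'id', ε }, FIRST(P) = { 'b', ε }

F: nullable alternative(s) F → P; FOLLOW(F) = { $, 'b', 'c', 'id' }
  F → F id P: FIRST \ {ε} = { 'b', 'c', 'id' } — overlaps FOLLOW(F) on { 'b', 'c', 'id' }: CONFLICT
  F → id F F: FIRST \ {ε} = { 'id' } — overlaps FOLLOW(F) on { 'id' }: CONFLICT
  F → c: FIRST \ {ε} = { 'c' } — overlaps FOLLOW(F) on { 'c' }: CONFLICT
  F → id c P: FIRST \ {ε} = { 'id' } — overlaps FOLLOW(F) on { 'id' }: CONFLICT
  F → P: FIRST \ {ε} = { 'b' } — this is the only nullable alternative, skip

P: nullable alternative(s) P → ε; FOLLOW(P) = { $, 'b', 'c', 'id' }
  P → ε: FIRST \ {ε} = { } — this is the only nullable alternative, skip
  P → P b F: FIRST \ {ε} = { 'b' } — overlaps FOLLOW(P) on { 'b' }: CONFLICT

So the grammar has 5 FIRST/FOLLOW conflicts (marked CONFLICT above).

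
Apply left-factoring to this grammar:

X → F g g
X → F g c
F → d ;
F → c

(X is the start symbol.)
X → F g X'
X' → g
X' → c
F → d ;
F → c

Left-factoring transforms A → αβ₁ | αβ₂ into A → αA' and A' → β₁ | β₂
(α is the longest common prefix among the alternatives). Repeat until
no nonterminal has two alternatives with a common prefix.

Round 1: X has alternatives sharing prefix 'F g'. Introduce X': X → F g X'
  Add: X' → g
  Add: X' → c

No remaining common prefixes — done.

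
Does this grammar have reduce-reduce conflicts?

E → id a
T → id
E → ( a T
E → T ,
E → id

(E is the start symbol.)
Augment with E' → E and build the canonical LR(0) collection (I0 = CLOSURE({[E' → . E]}), then GOTO on every symbol after a dot until no new states appear). It has 10 states:
  I0: { [E → . ( a T], [E → . T ,], [E → . id a], [E → . id], [E' → . E], [T → . id] }  — shift
  I1: { [E → ( . a T] }  — shift
  I2: { [E' → E .] }  — accept
  I3: { [E → T . ,] }  — shift
  I4: { [E → id . a], [E → id .], [T → id .] }  — shift, 2 reduces
  I5: { [E → id a .] }  — reduce
  I6: { [E → T , .] }  — reduce
  I7: { [E → ( a . T], [T → . id] }  — shift
  I8: { [E → ( a T .] }  — reduce
  I9: { [T → id .] }  — reduce

I4 contains complete items [E → id .], [T → id .] — reduce-reduce conflict.

Answer: Yes — I4: [E → id .] vs [T → id .]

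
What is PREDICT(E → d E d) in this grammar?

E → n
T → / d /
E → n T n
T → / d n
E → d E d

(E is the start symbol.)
{ 'd' }

PREDICT(E → d E d) = (FIRST(RHS) \ {ε}) ∪ (FOLLOW(E) if ε ∈ FIRST(RHS), i.e. RHS ⇒* ε)
FIRST(d E d) = { 'd' }
ε ∉ FIRST(d E d), so FOLLOW(E) is not added.
PREDICT(E → d E d) = { 'd' }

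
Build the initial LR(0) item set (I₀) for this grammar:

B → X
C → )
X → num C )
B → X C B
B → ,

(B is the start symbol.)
{ [B → . ,], [B → . X C B], [B → . X], [B' → . B], [X → . num C )] }

First, augment the grammar with B' → B
I₀ = CLOSURE({ [B' → . B] }):
  [B' → . B] has the dot before B: add [B → . X], [B → . X C B], [B → . ,]
  [B → . X] has the dot before X: add [X → . num C )]
No further items can be added.

I₀ = { [B → . ,], [B → . X C B], [B → . X], [B' → . B], [X → . num C )] }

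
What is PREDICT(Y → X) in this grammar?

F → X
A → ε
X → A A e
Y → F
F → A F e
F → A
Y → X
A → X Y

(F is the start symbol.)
{ 'e' }

PREDICT(Y → X) = (FIRST(RHS) \ {ε}) ∪ (FOLLOW(Y) if ε ∈ FIRST(RHS), i.e. RHS ⇒* ε)
FIRST(X) = { 'e' }
FIRST(X) = { 'e' }
ε ∉ FIRST(X), so FOLLOW(Y) is not added.
PREDICT(Y → X) = { 'e' }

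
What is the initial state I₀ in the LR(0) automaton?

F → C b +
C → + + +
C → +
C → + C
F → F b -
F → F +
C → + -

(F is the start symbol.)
{ [C → . + + +], [C → . + -], [C → . + C], [C → . +], [F → . C b +], [F → . F +], [F → . F b -], [F' → . F] }

First, augment the grammar with F' → F
I₀ = CLOSURE({ [F' → . F] }):
  [F' → . F] has the dot before F: add [F → . C b +], [F → . F b -], [F → . F +]
  [F → . C b +] has the dot before C: add [C → . + + +], [C → . +], [C → . + C], [C → . + -]
No further items can be added.

I₀ = { [C → . + + +], [C → . + -], [C → . + C], [C → . +], [F → . C b +], [F → . F +], [F → . F b -], [F' → . F] }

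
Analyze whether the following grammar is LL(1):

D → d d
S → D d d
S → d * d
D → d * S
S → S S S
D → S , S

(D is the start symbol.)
No. Predict set conflict for D: { 'd' }

A grammar is LL(1) if for each non-terminal N with multiple productions, the predict sets of those productions are pairwise disjoint, where PREDICT(N → α) = (FIRST(α) \ {ε}) ∪ (FOLLOW(N) if α ⇒* ε).

Relevant sets:
  FIRST(S) = { 'd' }
  FIRST(D) = { 'd' }

For D:
  PREDICT(D → d d) = { 'd' }
  PREDICT(D → d '*' S) = { 'd' }
  PREDICT(D → S ',' S) = { 'd' }
For S:
  PREDICT(S → D d d) = { 'd' }
  PREDICT(S → d '*' d) = { 'd' }
  PREDICT(S → S S S) = { 'd' }

Conflict found: Predict set conflict for D: { 'd' }
The grammar is NOT LL(1).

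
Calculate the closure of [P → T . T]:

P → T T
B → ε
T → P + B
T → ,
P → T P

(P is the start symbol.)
To compute CLOSURE, for each item [A → α.Bβ] where B is a non-terminal, add [B → .γ] for all productions B → γ; repeat for the newly added items until nothing changes.

Start with: [P → T . T]
  [P → T . T] has the dot before T: add [T → . P + B], [T → . ,]
  [T → . P + B] has the dot before P: add [P → . T T], [P → . T P]
No further items can be added.

CLOSURE = { [P → . T P], [P → . T T], [P → T . T], [T → . ,], [T → . P + B] }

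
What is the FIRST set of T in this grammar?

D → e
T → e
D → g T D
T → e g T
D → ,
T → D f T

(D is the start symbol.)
{ ',', 'e', 'g' }

To compute FIRST(T), examine every production with T on the left-hand side, reading each right-hand side left to right until a non-nullable symbol is reached.

FIRST sets of the other non-terminals involved (by the same procedure, iterated to a fixed point):
  FIRST(D) = { ',', 'e', 'g' }

From T → e:
  - e is a terminal: add 'e' and stop
From T → e g T:
  - e is a terminal: add 'e' and stop
From T → D f T:
  - D is a non-terminal: add FIRST(D) \ {ε} = { ',', 'e', 'g' }
    D is not nullable, so stop

Collecting: FIRST(T) = { ',', 'e', 'g' }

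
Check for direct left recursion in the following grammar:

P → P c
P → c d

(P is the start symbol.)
Direct left recursion occurs when N → N α for some non-terminal N (the right-hand side begins with the left-hand side itself).

P → P c: LEFT RECURSIVE (starts with P)
P → c d: starts with c

The grammar has direct left recursion on: P.

Answer: Yes, P is left-recursive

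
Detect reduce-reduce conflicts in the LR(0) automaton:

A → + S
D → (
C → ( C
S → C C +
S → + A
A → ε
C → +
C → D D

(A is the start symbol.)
Yes — I4: [A → .] vs [C → + .]

A reduce-reduce conflict occurs when an LR(0) state has two complete items [A → α .] and [B → β .] — both call for a reduction, and with no lookahead the parser cannot choose between them.

Augment with A' → A and build the canonical LR(0) collection (I0 = CLOSURE({[A' → . A]}), then GOTO on every symbol after a dot until no new states appear). It has 15 states:
  I0: { [A → . + S], [A → .], [A' → . A] }  — shift, reduce
  I1: { [A → + . S], [C → . ( C], [C → . +], [C → . D D], [D → . (], [S → . + A], [S → . C C +] }  — shift
  I2: { [A' → A .] }  — accept
  I3: { [C → ( . C], [C → . ( C], [C → . +], [C → . D D], [D → ( .], [D → . (] }  — shift, reduce
  I4: { [A → . + S], [A → .], [C → + .], [S → + . A] }  — shift, 2 reduces
  I5: { [C → . ( C], [C → . +], [C → . D D], [D → . (], [S → C . C +] }  — shift
  I6: { [C → D . D], [D → . (] }  — shift
  I7: { [A → + S .] }  — reduce
  I8: { [D → ( .] }  — reduce
  I9: { [C → D D .] }  — reduce
  I10: { [C → + .] }  — reduce
  I11: { [S → C C . +] }  — shift
  I12: { [S → C C + .] }  — reduce
  I13: { [S → + A .] }  — reduce
  I14: { [C → ( C .] }  — reduce

I4 contains complete items [A → .], [C → + .] — reduce-reduce conflict.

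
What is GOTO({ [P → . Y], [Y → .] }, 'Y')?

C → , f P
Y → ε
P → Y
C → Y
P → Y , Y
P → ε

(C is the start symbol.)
GOTO(I, 'Y') = CLOSURE({ [A → αX.β] : [A → α.Xβ] ∈ I, X = 'Y' })

Items with dot before 'Y', with the dot advanced:
  [P → . Y] → [P → Y .]
Closure adds nothing (no advanced item has the dot before a non-terminal).

GOTO = { [P → Y .] }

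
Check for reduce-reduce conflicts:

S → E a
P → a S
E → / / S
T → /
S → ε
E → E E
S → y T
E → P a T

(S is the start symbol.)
Augment with S' → S and build the canonical LR(0) collection (I0 = CLOSURE({[S' → . S]}), then GOTO on every symbol after a dot until no new states appear). It has 16 states:
  I0: { [E → . / / S], [E → . E E], [E → . P a T], [P → . a S], [S → . E a], [S → . y T], [S → .], [S' → . S] }  — shift, reduce
  I1: { [E → / . / S] }  — shift
  I2: { [E → . / / S], [E → . E E], [E → . P a T], [E → E . E], [P → . a S], [S → E . a] }  — shift
  I3: { [E → P . a T] }  — shift
  I4: { [S' → S .] }  — accept
  I5: { [E → . / / S], [E → . E E], [E → . P a T], [P → . a S], [P → a . S], [S → . E a], [S → . y T], [S → .] }  — shift, reduce
  I6: { [S → y . T], [T → . /] }  — shift
  I7: { [T → / .] }  — reduce
  I8: { [S → y T .] }  — reduce
  I9: { [P → a S .] }  — reduce
  I10: { [E → P a . T], [T → . /] }  — shift
  I11: { [E → P a T .] }  — reduce
  I12: { [E → . / / S], [E → . E E], [E → . P a T], [E → E . E], [E → E E .], [P → . a S] }  — shift, reduce
  I13: { [E → . / / S], [E → . E E], [E → . P a T], [P → . a S], [P → a . S], [S → . E a], [S → . y T], [S → .], [S → E a .] }  — shift, 2 reduces
  I14: { [E → . / / S], [E → . E E], [E → . P a T], [E → / / . S], [P → . a S], [S → . E a], [S → . y T], [S → .] }  — shift, reduce
  I15: { [E → / / S .] }  — reduce

I13 contains complete items [S → .], [S → E a .] — reduce-reduce conflict.

Answer: Yes — I13: [S → .] vs [S → E a .]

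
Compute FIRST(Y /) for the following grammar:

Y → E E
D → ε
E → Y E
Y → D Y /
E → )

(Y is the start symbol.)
FIRST sets of the non-terminals involved (from the grammar, by fixed-point iteration):
  FIRST(Y) = { ')' }

To compute FIRST(Y /), process the symbols left to right:
Symbol Y is a non-terminal. Add FIRST(Y) \ {ε} = { ')' }
Y is not nullable (ε ∉ FIRST(Y)), so stop here.
FIRST(Y /) = { ')' }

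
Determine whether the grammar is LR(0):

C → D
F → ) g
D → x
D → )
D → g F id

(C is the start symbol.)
Yes, the grammar is LR(0)

Augment with C' → C and build the canonical LR(0) collection (I0 = CLOSURE({[C' → . C]}), then GOTO on every symbol after a dot until no new states appear). It has 10 states:
  I0: { [C → . D], [C' → . C], [D → . )], [D → . g F id], [D → . x] }  — shift
  I1: { [D → ) .] }  — reduce
  I2: { [C' → C .] }  — accept
  I3: { [C → D .] }  — reduce
  I4: { [D → g . F id], [F → . ) g] }  — shift
  I5: { [D → x .] }  — reduce
  I6: { [F → ) . g] }  — shift
  I7: { [D → g F . id] }  — shift
  I8: { [D → g F id .] }  — reduce
  I9: { [F → ) g .] }  — reduce

Every state is either a pure shift/goto state or contains exactly one complete item and nothing to shift — no conflicts. The grammar is LR(0).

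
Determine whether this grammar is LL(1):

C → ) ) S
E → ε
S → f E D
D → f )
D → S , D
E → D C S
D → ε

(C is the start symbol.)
A grammar is LL(1) if for each non-terminal N with multiple productions, the predict sets of those productions are pairwise disjoint, where PREDICT(N → α) = (FIRST(α) \ {ε}) ∪ (FOLLOW(N) if α ⇒* ε).

Relevant sets:
  FIRST(D) = { 'f', ε }
  FIRST(C) = { ')' }
  FIRST(S) = { 'f' }
  FOLLOW(E) = { $, ',', 'f' }
  FOLLOW(D) = { $, ')', ',', 'f' }

For E:
  PREDICT(E → ε) = { $, ',', 'f' }
  PREDICT(E → D C S) = { ')', 'f' }
For D:
  PREDICT(D → f ')') = { 'f' }
  PREDICT(D → S ',' D) = { 'f' }
  PREDICT(D → ε) = { $, ')', ',', 'f' }
C, S have a single production, so nothing to check there.

Conflict found: Predict set conflict for E: { 'f' }
The grammar is NOT LL(1).

Answer: No. Predict set conflict for E: { 'f' }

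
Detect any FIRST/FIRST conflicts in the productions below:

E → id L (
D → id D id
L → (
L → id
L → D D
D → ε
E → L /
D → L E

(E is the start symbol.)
Yes. E → id L '(' / E → L '/' on { 'id' }; D → id D id / D → L E on { 'id' }; L → '(' / L → D D on { '(' }; L → id / L → D D on { 'id' }

A FIRST/FIRST conflict occurs when two productions N → α and N → β for the same non-terminal have FIRST(α) ∩ FIRST(β) ≠ ∅ (with ε ∈ FIRST of a nullable right-hand side, so two nullable alternatives also conflict).

FIRST sets of the non-terminals at (or reachable through a nullable prefix from) the front of some alternative:
  FIRST(L) = { '(', '/', 'id', ε }
  FIRST(E) = { '(', '/', 'id' }
  FIRST(D) = { '(', '/', 'id', ε }

Productions for E:
  E → id L (: FIRST = { 'id' }
  E → L /: FIRST = { '(', '/', 'id' }
Productions for D:
  D → id D id: FIRST = { 'id' }
  D → ε: FIRST = { ε }
  D → L E: FIRST = { '(', '/', 'id' }
Productions for L:
  L → (: FIRST = { '(' }
  L → id: FIRST = { 'id' }
  L → D D: FIRST = { '(', '/', 'id', ε }

Conflict for E: E → id L ( and E → L /
  Overlap: { 'id' }
Conflict for D: D → id D id and D → L E
  Overlap: { 'id' }
Conflict for L: L → ( and L → D D
  Overlap: { '(' }
Conflict for L: L → id and L → D D
  Overlap: { 'id' }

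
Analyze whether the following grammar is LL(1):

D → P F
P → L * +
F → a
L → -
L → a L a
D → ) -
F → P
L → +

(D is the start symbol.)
No. Predict set conflict for F: { 'a' }

A grammar is LL(1) if for each non-terminal N with multiple productions, the predict sets of those productions are pairwise disjoint, where PREDICT(N → α) = (FIRST(α) \ {ε}) ∪ (FOLLOW(N) if α ⇒* ε).

Relevant sets:
  FIRST(P) = { '+', '-', 'a' }

For D:
  PREDICT(D → P F) = { '+', '-', 'a' }
  PREDICT(D → ')' '-') = { ')' }
For F:
  PREDICT(F → a) = { 'a' }
  PREDICT(F → P) = { '+', '-', 'a' }
For L:
  PREDICT(L → '-') = { '-' }
  PREDICT(L → a L a) = { 'a' }
  PREDICT(L → '+') = { '+' }
P has a single production, so nothing to check there.

Conflict found: Predict set conflict for F: { 'a' }
The grammar is NOT LL(1).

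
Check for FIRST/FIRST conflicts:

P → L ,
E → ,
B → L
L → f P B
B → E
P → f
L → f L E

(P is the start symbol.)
Yes. P → L ',' / P → f on { 'f' }; L → f P B / L → f L E on { 'f' }

A FIRST/FIRST conflict occurs when two productions N → α and N → β for the same non-terminal have FIRST(α) ∩ FIRST(β) ≠ ∅ (with ε ∈ FIRST of a nullable right-hand side, so two nullable alternatives also conflict).

FIRST sets of the non-terminals at (or reachable through a nullable prefix from) the front of some alternative:
  FIRST(L) = { 'f' }
  FIRST(E) = { ',' }

Productions for P:
  P → L ,: FIRST = { 'f' }
  P → f: FIRST = { 'f' }
Productions for B:
  B → L: FIRST = { 'f' }
  B → E: FIRST = { ',' }
Productions for L:
  L → f P B: FIRST = { 'f' }
  L → f L E: FIRST = { 'f' }
E has only one production, so no FIRST/FIRST conflict is possible there.

Conflict for P: P → L , and P → f
  Overlap: { 'f' }
Conflict for L: L → f P B and L → f L E
  Overlap: { 'f' }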